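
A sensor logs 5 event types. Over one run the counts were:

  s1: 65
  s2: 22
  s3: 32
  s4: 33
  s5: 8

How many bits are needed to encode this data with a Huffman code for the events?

347

Build the Huffman tree bottom-up:
s5(8) + s2(22) → 30
30 + s3(32) → 62
s4(33) + 62 → 95
s1(65) + 95 → 160
The encoded length is the sum of every internal node's weight: 30 + 62 + 95 + 160 = 347 bits.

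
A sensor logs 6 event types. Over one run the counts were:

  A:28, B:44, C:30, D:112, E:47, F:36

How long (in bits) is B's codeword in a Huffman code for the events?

3

Repeatedly merge the two smallest:
combine A(28), C(30) → 58
combine F(36), B(44) → 80
combine E(47), 58 → 105
combine 80, 105 → 185
combine D(112), 185 → 297
The subtree containing B is merged 3 times, so code length = 3.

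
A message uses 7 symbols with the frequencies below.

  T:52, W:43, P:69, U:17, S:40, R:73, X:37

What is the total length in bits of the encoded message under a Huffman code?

905

Build the Huffman tree bottom-up:
combine U(17), X(37) → 54
combine S(40), W(43) → 83
combine T(52), 54 → 106
combine P(69), R(73) → 142
combine 83, 106 → 189
combine 142, 189 → 331
Total encoded bits = sum of merged weights = 54 + 83 + 106 + 142 + 189 + 331 = 905.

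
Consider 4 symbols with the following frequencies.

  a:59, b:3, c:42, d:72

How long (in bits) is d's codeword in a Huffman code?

Huffman merges, smallest pair first:
combine b(3), c(42) → 45
combine 45, a(59) → 104
combine d(72), 104 → 176
d is a child of the root — depth 1, so its codeword is a single bit.

1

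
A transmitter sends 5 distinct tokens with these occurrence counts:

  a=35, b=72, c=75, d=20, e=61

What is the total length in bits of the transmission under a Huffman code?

Build the Huffman tree bottom-up:
d(20) + a(35) → 55
55 + e(61) → 116
b(72) + c(75) → 147
116 + 147 → 263
Total encoded bits = sum of merged weights = 55 + 116 + 147 + 263 = 581.

581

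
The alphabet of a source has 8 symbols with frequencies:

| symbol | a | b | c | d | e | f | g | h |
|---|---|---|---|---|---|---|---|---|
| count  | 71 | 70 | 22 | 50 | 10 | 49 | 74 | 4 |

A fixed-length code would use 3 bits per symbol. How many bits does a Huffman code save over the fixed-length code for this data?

95

Fixed-length: 3 bits × 350 symbols = 1050 bits.
Huffman merges:
merge h(4) and e(10): 14
merge 14 and c(22): 36
merge 36 and f(49): 85
merge d(50) and b(70): 120
merge a(71) and g(74): 145
merge 85 and 120: 205
merge 145 and 205: 350
Huffman total = 14 + 36 + 85 + 120 + 145 + 205 + 350 = 955 bits.
Saving = 1050 − 955 = 95 bits.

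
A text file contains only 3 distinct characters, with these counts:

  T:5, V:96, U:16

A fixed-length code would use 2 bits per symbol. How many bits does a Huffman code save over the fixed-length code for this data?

Fixed-length: 2 bits × 117 symbols = 234 bits.
Huffman merges:
T(5) + U(16) → 21
21 + V(96) → 117
Huffman total = 21 + 117 = 138 bits.
Saving = 234 − 138 = 96 bits.

96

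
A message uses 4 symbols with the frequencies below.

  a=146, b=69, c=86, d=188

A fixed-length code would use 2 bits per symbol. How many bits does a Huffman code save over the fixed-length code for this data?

Fixed-length: 2 bits × 489 symbols = 978 bits.
Huffman merges:
combine b(69), c(86) → 155
combine a(146), 155 → 301
combine d(188), 301 → 489
Huffman total = 155 + 301 + 489 = 945 bits.
Saving = 978 − 945 = 33 bits.

33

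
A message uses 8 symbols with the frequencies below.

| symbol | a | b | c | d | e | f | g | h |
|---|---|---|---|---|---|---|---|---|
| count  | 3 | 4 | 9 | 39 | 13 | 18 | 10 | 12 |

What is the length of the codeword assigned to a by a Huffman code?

Build the tree from the bottom:
a(3) + b(4) → 7
7 + c(9) → 16
g(10) + h(12) → 22
e(13) + 16 → 29
f(18) + 22 → 40
29 + d(39) → 68
40 + 68 → 108
a sits 5 levels below the root, so its codeword is 5 bits.

5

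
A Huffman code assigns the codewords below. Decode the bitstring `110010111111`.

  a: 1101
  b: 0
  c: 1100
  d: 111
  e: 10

Read left to right; each codeword is recognised as soon as it completes (prefix code):
  1100→c | 10→e | 111→d | 111→d
Decoded message: cedd

cedd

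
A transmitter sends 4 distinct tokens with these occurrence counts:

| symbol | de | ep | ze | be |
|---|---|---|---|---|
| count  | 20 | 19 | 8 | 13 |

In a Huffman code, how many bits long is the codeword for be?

Huffman merges, smallest pair first:
combine ze(8), be(13) → 21
combine ep(19), de(20) → 39
combine 21, 39 → 60
be's leaf is at depth 2, giving a 2-bit codeword.

2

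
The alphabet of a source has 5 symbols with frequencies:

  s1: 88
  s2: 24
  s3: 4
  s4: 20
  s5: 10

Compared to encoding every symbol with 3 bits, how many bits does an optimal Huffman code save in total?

186

Fixed-length: 3 bits × 146 symbols = 438 bits.
Huffman merges:
s3(4) + s5(10) → 14
14 + s4(20) → 34
s2(24) + 34 → 58
58 + s1(88) → 146
Huffman total = 14 + 34 + 58 + 146 = 252 bits.
Saving = 438 − 252 = 186 bits.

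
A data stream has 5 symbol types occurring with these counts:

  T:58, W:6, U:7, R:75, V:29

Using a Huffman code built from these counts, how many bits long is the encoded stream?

Greedily combine the two least-frequent nodes:
combine W(6), U(7) → 13
combine 13, V(29) → 42
combine 42, T(58) → 100
combine R(75), 100 → 175
Each symbol's bit-cost is frequency × depth; summing gives 330 bits (equivalently 13 + 42 + 100 + 175).

330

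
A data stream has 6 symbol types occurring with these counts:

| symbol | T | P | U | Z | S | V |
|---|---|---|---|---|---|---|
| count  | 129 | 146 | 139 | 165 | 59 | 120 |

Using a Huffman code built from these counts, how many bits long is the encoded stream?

Merge the two smallest weights repeatedly:
S(59) + V(120) → 179
T(129) + U(139) → 268
P(146) + Z(165) → 311
179 + 268 → 447
311 + 447 → 758
The encoded length is the sum of every internal node's weight: 179 + 268 + 311 + 447 + 758 = 1963 bits.

1963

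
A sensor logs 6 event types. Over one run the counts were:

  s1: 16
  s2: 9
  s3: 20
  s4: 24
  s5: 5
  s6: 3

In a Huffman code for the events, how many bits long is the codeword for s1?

Repeatedly merge the two smallest:
s6(3) + s5(5) → 8
8 + s2(9) → 17
s1(16) + 17 → 33
s3(20) + s4(24) → 44
33 + 44 → 77
s1 sits 2 levels below the root, so its codeword is 2 bits.

2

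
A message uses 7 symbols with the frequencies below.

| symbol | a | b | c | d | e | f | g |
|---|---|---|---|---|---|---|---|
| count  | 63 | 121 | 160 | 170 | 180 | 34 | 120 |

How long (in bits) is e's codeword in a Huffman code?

Build the tree from the bottom:
f(34) + a(63) → 97
97 + g(120) → 217
b(121) + c(160) → 281
d(170) + e(180) → 350
217 + 281 → 498
350 + 498 → 848
e sits 2 levels below the root, so its codeword is 2 bits.

2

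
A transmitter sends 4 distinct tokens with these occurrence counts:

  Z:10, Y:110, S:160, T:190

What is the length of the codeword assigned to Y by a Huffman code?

3

Build the tree from the bottom:
Z(10) + Y(110) → 120
120 + S(160) → 280
T(190) + 280 → 470
Y sits 3 levels below the root, so its codeword is 3 bits.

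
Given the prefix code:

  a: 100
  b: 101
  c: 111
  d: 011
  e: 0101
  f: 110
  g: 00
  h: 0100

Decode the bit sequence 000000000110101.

ggggde

Read left to right; each codeword is recognised as soon as it completes (prefix code):
  00→g | 00→g | 00→g | 00→g | 011→d | 0101→e
Decoded message: ggggde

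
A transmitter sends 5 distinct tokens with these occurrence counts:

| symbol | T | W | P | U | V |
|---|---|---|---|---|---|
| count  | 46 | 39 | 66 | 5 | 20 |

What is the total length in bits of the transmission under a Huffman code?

Greedily combine the two least-frequent nodes:
combine U(5), V(20) → 25
combine 25, W(39) → 64
combine T(46), 64 → 110
combine P(66), 110 → 176
Total encoded bits = sum of merged weights = 25 + 64 + 110 + 176 = 375.

375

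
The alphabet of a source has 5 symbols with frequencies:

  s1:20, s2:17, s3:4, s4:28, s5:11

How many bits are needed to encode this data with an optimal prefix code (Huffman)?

175

Build the Huffman tree bottom-up:
merge s3(4) and s5(11): 15
merge 15 and s2(17): 32
merge s1(20) and s4(28): 48
merge 32 and 48: 80
Each symbol's bit-cost is frequency × depth; summing gives 175 bits (equivalently 15 + 32 + 48 + 80).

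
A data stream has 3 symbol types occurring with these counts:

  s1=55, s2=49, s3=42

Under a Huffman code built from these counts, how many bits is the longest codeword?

2

Merge the two lowest-weight nodes at each step:
merge s3(42) and s2(49): 91
merge s1(55) and 91: 146
The first pair merged (s3, s2) ends up deepest, at depth 2.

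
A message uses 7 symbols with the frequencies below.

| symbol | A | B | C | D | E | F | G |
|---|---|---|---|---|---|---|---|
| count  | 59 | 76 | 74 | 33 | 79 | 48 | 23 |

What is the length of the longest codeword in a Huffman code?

Merge the two lowest-weight nodes at each step:
G(23) + D(33) → 56
F(48) + 56 → 104
A(59) + C(74) → 133
B(76) + E(79) → 155
104 + 133 → 237
155 + 237 → 392
Maximum depth reached is 4.

4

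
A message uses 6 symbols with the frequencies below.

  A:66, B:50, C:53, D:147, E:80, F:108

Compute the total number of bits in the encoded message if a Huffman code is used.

1257

Build the Huffman tree bottom-up:
merge B(50) and C(53): 103
merge A(66) and E(80): 146
merge 103 and F(108): 211
merge 146 and D(147): 293
merge 211 and 293: 504
The encoded length is the sum of every internal node's weight: 103 + 146 + 211 + 293 + 504 = 1257 bits.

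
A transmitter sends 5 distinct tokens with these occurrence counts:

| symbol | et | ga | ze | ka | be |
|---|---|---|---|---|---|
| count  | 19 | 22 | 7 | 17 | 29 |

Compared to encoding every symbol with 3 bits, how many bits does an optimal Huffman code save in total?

Fixed-length: 3 bits × 94 symbols = 282 bits.
Huffman merges:
combine ze(7), ka(17) → 24
combine et(19), ga(22) → 41
combine 24, be(29) → 53
combine 41, 53 → 94
Huffman total = 24 + 41 + 53 + 94 = 212 bits.
Saving = 282 − 212 = 70 bits.

70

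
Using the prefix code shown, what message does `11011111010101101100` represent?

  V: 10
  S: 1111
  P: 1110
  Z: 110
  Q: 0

Read left to right; each codeword is recognised as soon as it completes (prefix code):
  110→Z | 1111→S | 10→V | 10→V | 10→V | 110→Z | 110→Z | 0→Q
Decoded message: ZSVVVZZQ

ZSVVVZZQ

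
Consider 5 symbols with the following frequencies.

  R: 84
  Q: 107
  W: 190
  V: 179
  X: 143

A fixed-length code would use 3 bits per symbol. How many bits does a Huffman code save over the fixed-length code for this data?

512

Fixed-length: 3 bits × 703 symbols = 2109 bits.
Huffman merges:
R(84) + Q(107) → 191
X(143) + V(179) → 322
W(190) + 191 → 381
322 + 381 → 703
Huffman total = 191 + 322 + 381 + 703 = 1597 bits.
Saving = 2109 − 1597 = 512 bits.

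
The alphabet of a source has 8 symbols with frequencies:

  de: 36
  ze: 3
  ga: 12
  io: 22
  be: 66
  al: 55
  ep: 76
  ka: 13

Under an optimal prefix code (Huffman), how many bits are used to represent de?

3

Build the tree from the bottom:
merge ze(3) and ga(12): 15
merge ka(13) and 15: 28
merge io(22) and 28: 50
merge de(36) and 50: 86
merge al(55) and be(66): 121
merge ep(76) and 86: 162
merge 121 and 162: 283
de's leaf is at depth 3, giving a 3-bit codeword.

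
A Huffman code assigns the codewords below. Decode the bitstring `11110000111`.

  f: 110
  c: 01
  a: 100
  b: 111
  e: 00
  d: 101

Read left to right; each codeword is recognised as soon as it completes (prefix code):
  111→b | 100→a | 00→e | 111→b
Decoded message: baeb

baeb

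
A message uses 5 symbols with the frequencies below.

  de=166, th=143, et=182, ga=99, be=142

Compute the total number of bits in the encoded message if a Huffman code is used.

1705

Merge the two smallest weights repeatedly:
merge ga(99) and be(142): 241
merge th(143) and de(166): 309
merge et(182) and 241: 423
merge 309 and 423: 732
The encoded length is the sum of every internal node's weight: 241 + 309 + 423 + 732 = 1705 bits.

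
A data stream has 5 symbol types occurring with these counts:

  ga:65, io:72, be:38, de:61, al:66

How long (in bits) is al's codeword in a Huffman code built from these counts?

2

Repeatedly merge the two smallest:
be(38) + de(61) → 99
ga(65) + al(66) → 131
io(72) + 99 → 171
131 + 171 → 302
al sits 2 levels below the root, so its codeword is 2 bits.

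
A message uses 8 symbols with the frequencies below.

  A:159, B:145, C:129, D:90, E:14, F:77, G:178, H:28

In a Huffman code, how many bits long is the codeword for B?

Huffman merges, smallest pair first:
E(14) + H(28) → 42
42 + F(77) → 119
D(90) + 119 → 209
C(129) + B(145) → 274
A(159) + G(178) → 337
209 + 274 → 483
337 + 483 → 820
B sits 3 levels below the root, so its codeword is 3 bits.

3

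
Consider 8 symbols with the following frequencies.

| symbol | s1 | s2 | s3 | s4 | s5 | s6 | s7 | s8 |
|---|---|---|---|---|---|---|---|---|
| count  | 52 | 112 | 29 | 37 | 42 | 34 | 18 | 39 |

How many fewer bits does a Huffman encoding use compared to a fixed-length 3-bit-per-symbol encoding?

65

Fixed-length: 3 bits × 363 symbols = 1089 bits.
Huffman merges:
combine s7(18), s3(29) → 47
combine s6(34), s4(37) → 71
combine s8(39), s5(42) → 81
combine 47, s1(52) → 99
combine 71, 81 → 152
combine 99, s2(112) → 211
combine 152, 211 → 363
Huffman total = 47 + 71 + 81 + 99 + 152 + 211 + 363 = 1024 bits.
Saving = 1089 − 1024 = 65 bits.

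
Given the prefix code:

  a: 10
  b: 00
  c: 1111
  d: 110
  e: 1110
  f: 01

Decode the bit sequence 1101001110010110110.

Read left to right; each codeword is recognised as soon as it completes (prefix code):
  110→d | 10→a | 01→f | 110→d | 01→f | 01→f | 10→a | 110→d
Decoded message: dafdffad

dafdffad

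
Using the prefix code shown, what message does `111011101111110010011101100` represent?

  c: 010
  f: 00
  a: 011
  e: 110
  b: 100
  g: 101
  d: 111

dagdecagb

Read left to right; each codeword is recognised as soon as it completes (prefix code):
  111→d | 011→a | 101→g | 111→d | 110→e | 010→c | 011→a | 101→g | 100→b
Decoded message: dagdecagb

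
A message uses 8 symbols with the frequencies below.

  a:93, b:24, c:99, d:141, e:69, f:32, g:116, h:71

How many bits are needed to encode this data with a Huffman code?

1850

Greedily combine the two least-frequent nodes:
combine b(24), f(32) → 56
combine 56, e(69) → 125
combine h(71), a(93) → 164
combine c(99), g(116) → 215
combine 125, d(141) → 266
combine 164, 215 → 379
combine 266, 379 → 645
Total encoded bits = sum of merged weights = 56 + 125 + 164 + 215 + 266 + 379 + 645 = 1850.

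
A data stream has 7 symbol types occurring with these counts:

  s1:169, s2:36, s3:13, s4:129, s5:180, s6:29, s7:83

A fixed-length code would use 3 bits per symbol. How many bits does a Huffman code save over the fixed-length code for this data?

Fixed-length: 3 bits × 639 symbols = 1917 bits.
Huffman merges:
s3(13) + s6(29) → 42
s2(36) + 42 → 78
78 + s7(83) → 161
s4(129) + 161 → 290
s1(169) + s5(180) → 349
290 + 349 → 639
Huffman total = 42 + 78 + 161 + 290 + 349 + 639 = 1559 bits.
Saving = 1917 − 1559 = 358 bits.

358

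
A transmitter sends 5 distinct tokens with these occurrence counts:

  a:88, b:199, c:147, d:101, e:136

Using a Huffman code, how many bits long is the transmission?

Greedily combine the two least-frequent nodes:
merge a(88) and d(101): 189
merge e(136) and c(147): 283
merge 189 and b(199): 388
merge 283 and 388: 671
The encoded length is the sum of every internal node's weight: 189 + 283 + 388 + 671 = 1531 bits.

1531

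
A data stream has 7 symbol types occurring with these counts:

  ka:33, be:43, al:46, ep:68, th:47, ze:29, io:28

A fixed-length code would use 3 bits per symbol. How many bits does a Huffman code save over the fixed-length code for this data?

68

Fixed-length: 3 bits × 294 symbols = 882 bits.
Huffman merges:
io(28) + ze(29) → 57
ka(33) + be(43) → 76
al(46) + th(47) → 93
57 + ep(68) → 125
76 + 93 → 169
125 + 169 → 294
Huffman total = 57 + 76 + 93 + 125 + 169 + 294 = 814 bits.
Saving = 882 − 814 = 68 bits.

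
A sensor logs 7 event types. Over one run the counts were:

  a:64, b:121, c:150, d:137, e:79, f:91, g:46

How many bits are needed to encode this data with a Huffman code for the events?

Build the Huffman tree bottom-up:
merge g(46) and a(64): 110
merge e(79) and f(91): 170
merge 110 and b(121): 231
merge d(137) and c(150): 287
merge 170 and 231: 401
merge 287 and 401: 688
Total encoded bits = sum of merged weights = 110 + 170 + 231 + 287 + 401 + 688 = 1887.

1887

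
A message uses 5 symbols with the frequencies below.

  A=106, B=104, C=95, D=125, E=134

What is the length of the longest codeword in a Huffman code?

3

Merge the two lowest-weight nodes at each step:
merge C(95) and B(104): 199
merge A(106) and D(125): 231
merge E(134) and 199: 333
merge 231 and 333: 564
Maximum depth reached is 3.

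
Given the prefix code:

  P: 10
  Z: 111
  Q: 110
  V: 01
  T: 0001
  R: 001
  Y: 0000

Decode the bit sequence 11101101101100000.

Read left to right; each codeword is recognised as soon as it completes (prefix code):
  111→Z | 01→V | 10→P | 110→Q | 110→Q | 0000→Y
Decoded message: ZVPQQY

ZVPQQY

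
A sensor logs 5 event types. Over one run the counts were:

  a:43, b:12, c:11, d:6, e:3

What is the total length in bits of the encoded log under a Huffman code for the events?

Merge the two smallest weights repeatedly:
merge e(3) and d(6): 9
merge 9 and c(11): 20
merge b(12) and 20: 32
merge 32 and a(43): 75
Each symbol's bit-cost is frequency × depth; summing gives 136 bits (equivalently 9 + 20 + 32 + 75).

136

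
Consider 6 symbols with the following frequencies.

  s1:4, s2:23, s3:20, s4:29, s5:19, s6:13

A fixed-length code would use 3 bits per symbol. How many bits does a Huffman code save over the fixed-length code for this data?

55

Fixed-length: 3 bits × 108 symbols = 324 bits.
Huffman merges:
combine s1(4), s6(13) → 17
combine 17, s5(19) → 36
combine s3(20), s2(23) → 43
combine s4(29), 36 → 65
combine 43, 65 → 108
Huffman total = 17 + 36 + 43 + 65 + 108 = 269 bits.
Saving = 324 − 269 = 55 bits.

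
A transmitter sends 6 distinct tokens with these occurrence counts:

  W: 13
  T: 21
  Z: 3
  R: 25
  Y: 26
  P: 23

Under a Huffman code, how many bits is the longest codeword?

4

Merge the two lowest-weight nodes at each step:
merge Z(3) and W(13): 16
merge 16 and T(21): 37
merge P(23) and R(25): 48
merge Y(26) and 37: 63
merge 48 and 63: 111
The first pair merged (Z, W) ends up deepest, at depth 4.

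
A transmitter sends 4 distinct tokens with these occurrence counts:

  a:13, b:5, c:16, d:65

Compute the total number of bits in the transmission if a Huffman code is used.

Merge the two smallest weights repeatedly:
merge b(5) and a(13): 18
merge c(16) and 18: 34
merge 34 and d(65): 99
The encoded length is the sum of every internal node's weight: 18 + 34 + 99 = 151 bits.

151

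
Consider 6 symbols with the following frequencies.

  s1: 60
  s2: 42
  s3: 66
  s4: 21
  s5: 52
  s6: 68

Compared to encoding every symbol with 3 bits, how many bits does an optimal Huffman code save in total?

134

Fixed-length: 3 bits × 309 symbols = 927 bits.
Huffman merges:
s4(21) + s2(42) → 63
s5(52) + s1(60) → 112
63 + s3(66) → 129
s6(68) + 112 → 180
129 + 180 → 309
Huffman total = 63 + 112 + 129 + 180 + 309 = 793 bits.
Saving = 927 − 793 = 134 bits.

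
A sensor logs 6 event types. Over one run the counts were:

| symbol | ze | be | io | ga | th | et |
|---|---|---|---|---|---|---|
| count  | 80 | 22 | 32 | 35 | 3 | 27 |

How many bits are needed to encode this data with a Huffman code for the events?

462

Build the Huffman tree bottom-up:
combine th(3), be(22) → 25
combine 25, et(27) → 52
combine io(32), ga(35) → 67
combine 52, 67 → 119
combine ze(80), 119 → 199
Total encoded bits = sum of merged weights = 25 + 52 + 67 + 119 + 199 = 462.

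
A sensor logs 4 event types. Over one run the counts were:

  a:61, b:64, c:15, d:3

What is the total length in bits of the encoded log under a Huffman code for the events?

Merge the two smallest weights repeatedly:
merge d(3) and c(15): 18
merge 18 and a(61): 79
merge b(64) and 79: 143
The encoded length is the sum of every internal node's weight: 18 + 79 + 143 = 240 bits.

240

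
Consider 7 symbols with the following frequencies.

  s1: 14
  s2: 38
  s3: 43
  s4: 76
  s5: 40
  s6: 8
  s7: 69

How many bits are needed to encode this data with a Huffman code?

741

Build the Huffman tree bottom-up:
s6(8) + s1(14) → 22
22 + s2(38) → 60
s5(40) + s3(43) → 83
60 + s7(69) → 129
s4(76) + 83 → 159
129 + 159 → 288
Each symbol's bit-cost is frequency × depth; summing gives 741 bits (equivalently 22 + 60 + 83 + 129 + 159 + 288).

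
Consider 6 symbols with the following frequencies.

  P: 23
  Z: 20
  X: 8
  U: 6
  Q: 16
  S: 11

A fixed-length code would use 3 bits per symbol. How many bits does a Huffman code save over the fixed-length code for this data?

45

Fixed-length: 3 bits × 84 symbols = 252 bits.
Huffman merges:
combine U(6), X(8) → 14
combine S(11), 14 → 25
combine Q(16), Z(20) → 36
combine P(23), 25 → 48
combine 36, 48 → 84
Huffman total = 14 + 25 + 36 + 48 + 84 = 207 bits.
Saving = 252 − 207 = 45 bits.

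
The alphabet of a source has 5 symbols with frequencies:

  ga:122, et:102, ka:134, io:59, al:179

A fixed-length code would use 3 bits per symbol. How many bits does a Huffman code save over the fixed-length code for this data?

Fixed-length: 3 bits × 596 symbols = 1788 bits.
Huffman merges:
combine io(59), et(102) → 161
combine ga(122), ka(134) → 256
combine 161, al(179) → 340
combine 256, 340 → 596
Huffman total = 161 + 256 + 340 + 596 = 1353 bits.
Saving = 1788 − 1353 = 435 bits.

435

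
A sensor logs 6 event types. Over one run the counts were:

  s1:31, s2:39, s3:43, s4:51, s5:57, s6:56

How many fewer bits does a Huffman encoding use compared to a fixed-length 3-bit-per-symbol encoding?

Fixed-length: 3 bits × 277 symbols = 831 bits.
Huffman merges:
merge s1(31) and s2(39): 70
merge s3(43) and s4(51): 94
merge s6(56) and s5(57): 113
merge 70 and 94: 164
merge 113 and 164: 277
Huffman total = 70 + 94 + 113 + 164 + 277 = 718 bits.
Saving = 831 − 718 = 113 bits.

113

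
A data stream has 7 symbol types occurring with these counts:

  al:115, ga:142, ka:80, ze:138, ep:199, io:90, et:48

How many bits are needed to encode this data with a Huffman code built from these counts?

Build the Huffman tree bottom-up:
merge et(48) and ka(80): 128
merge io(90) and al(115): 205
merge 128 and ze(138): 266
merge ga(142) and ep(199): 341
merge 205 and 266: 471
merge 341 and 471: 812
Each symbol's bit-cost is frequency × depth; summing gives 2223 bits (equivalently 128 + 205 + 266 + 341 + 471 + 812).

2223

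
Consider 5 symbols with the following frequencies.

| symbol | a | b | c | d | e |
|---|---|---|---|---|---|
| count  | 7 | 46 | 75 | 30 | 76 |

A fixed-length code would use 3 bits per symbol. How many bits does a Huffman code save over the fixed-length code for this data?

Fixed-length: 3 bits × 234 symbols = 702 bits.
Huffman merges:
combine a(7), d(30) → 37
combine 37, b(46) → 83
combine c(75), e(76) → 151
combine 83, 151 → 234
Huffman total = 37 + 83 + 151 + 234 = 505 bits.
Saving = 702 − 505 = 197 bits.

197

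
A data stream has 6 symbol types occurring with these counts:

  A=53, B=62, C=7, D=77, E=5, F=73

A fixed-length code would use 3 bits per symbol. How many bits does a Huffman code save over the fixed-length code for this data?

200

Fixed-length: 3 bits × 277 symbols = 831 bits.
Huffman merges:
merge E(5) and C(7): 12
merge 12 and A(53): 65
merge B(62) and 65: 127
merge F(73) and D(77): 150
merge 127 and 150: 277
Huffman total = 12 + 65 + 127 + 150 + 277 = 631 bits.
Saving = 831 − 631 = 200 bits.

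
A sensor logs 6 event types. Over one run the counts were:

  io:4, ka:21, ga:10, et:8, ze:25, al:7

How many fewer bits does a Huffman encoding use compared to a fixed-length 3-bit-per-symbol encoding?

46

Fixed-length: 3 bits × 75 symbols = 225 bits.
Huffman merges:
merge io(4) and al(7): 11
merge et(8) and ga(10): 18
merge 11 and 18: 29
merge ka(21) and ze(25): 46
merge 29 and 46: 75
Huffman total = 11 + 18 + 29 + 46 + 75 = 179 bits.
Saving = 225 − 179 = 46 bits.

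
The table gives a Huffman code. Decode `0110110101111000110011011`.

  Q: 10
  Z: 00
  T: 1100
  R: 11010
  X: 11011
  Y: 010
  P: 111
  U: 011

Read left to right; each codeword is recognised as soon as it completes (prefix code):
  011→U | 011→U | 010→Y | 111→P | 10→Q | 00→Z | 1100→T | 11011→X
Decoded message: UUYPQZTX

UUYPQZTX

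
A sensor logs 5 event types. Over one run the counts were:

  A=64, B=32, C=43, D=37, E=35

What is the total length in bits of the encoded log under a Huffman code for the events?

Merge the two smallest weights repeatedly:
combine B(32), E(35) → 67
combine D(37), C(43) → 80
combine A(64), 67 → 131
combine 80, 131 → 211
Total encoded bits = sum of merged weights = 67 + 80 + 131 + 211 = 489.

489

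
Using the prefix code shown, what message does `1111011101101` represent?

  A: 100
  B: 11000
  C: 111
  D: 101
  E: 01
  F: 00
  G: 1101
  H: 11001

CDGD

Read left to right; each codeword is recognised as soon as it completes (prefix code):
  111→C | 101→D | 1101→G | 101→D
Decoded message: CDGD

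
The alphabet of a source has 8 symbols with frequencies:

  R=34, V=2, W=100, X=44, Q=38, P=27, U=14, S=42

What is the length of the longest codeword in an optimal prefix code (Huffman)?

Merge the two lowest-weight nodes at each step:
V(2) + U(14) → 16
16 + P(27) → 43
R(34) + Q(38) → 72
S(42) + 43 → 85
X(44) + 72 → 116
85 + W(100) → 185
116 + 185 → 301
The rarest symbols sit at the bottom; the longest codeword is 5 bits.

5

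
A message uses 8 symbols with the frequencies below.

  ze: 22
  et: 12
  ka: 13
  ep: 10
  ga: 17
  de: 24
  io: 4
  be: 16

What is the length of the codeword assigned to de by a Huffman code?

2

Huffman merges, smallest pair first:
merge io(4) and ep(10): 14
merge et(12) and ka(13): 25
merge 14 and be(16): 30
merge ga(17) and ze(22): 39
merge de(24) and 25: 49
merge 30 and 39: 69
merge 49 and 69: 118
de sits 2 levels below the root, so its codeword is 2 bits.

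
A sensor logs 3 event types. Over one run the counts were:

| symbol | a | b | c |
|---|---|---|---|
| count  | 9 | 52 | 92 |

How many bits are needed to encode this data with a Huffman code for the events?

Merge the two smallest weights repeatedly:
merge a(9) and b(52): 61
merge 61 and c(92): 153
Total encoded bits = sum of merged weights = 61 + 153 = 214.

214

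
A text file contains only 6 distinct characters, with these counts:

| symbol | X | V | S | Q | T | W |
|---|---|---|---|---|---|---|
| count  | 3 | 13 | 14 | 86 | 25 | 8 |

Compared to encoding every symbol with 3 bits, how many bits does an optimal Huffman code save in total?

162

Fixed-length: 3 bits × 149 symbols = 447 bits.
Huffman merges:
X(3) + W(8) → 11
11 + V(13) → 24
S(14) + 24 → 38
T(25) + 38 → 63
63 + Q(86) → 149
Huffman total = 11 + 24 + 38 + 63 + 149 = 285 bits.
Saving = 447 − 285 = 162 bits.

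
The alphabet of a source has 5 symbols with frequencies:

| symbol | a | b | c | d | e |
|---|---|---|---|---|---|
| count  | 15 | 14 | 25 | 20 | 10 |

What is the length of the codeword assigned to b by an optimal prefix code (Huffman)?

Repeatedly merge the two smallest:
e(10) + b(14) → 24
a(15) + d(20) → 35
24 + c(25) → 49
35 + 49 → 84
The subtree containing b is merged 3 times, so code length = 3.

3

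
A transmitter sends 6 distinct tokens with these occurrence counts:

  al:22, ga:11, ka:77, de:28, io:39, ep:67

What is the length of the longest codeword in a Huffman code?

Merge the two lowest-weight nodes at each step:
combine ga(11), al(22) → 33
combine de(28), 33 → 61
combine io(39), 61 → 100
combine ep(67), ka(77) → 144
combine 100, 144 → 244
The first pair merged (ga, al) ends up deepest, at depth 4.

4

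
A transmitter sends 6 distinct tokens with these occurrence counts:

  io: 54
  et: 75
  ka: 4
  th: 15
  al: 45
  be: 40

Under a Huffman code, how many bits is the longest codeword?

Merge the two lowest-weight nodes at each step:
ka(4) + th(15) → 19
19 + be(40) → 59
al(45) + io(54) → 99
59 + et(75) → 134
99 + 134 → 233
The first pair merged (ka, th) ends up deepest, at depth 4.

4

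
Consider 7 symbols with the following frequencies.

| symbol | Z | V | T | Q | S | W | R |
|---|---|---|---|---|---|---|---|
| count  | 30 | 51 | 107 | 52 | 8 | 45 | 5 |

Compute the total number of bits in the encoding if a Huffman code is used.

736

Merge the two smallest weights repeatedly:
merge R(5) and S(8): 13
merge 13 and Z(30): 43
merge 43 and W(45): 88
merge V(51) and Q(52): 103
merge 88 and 103: 191
merge T(107) and 191: 298
The encoded length is the sum of every internal node's weight: 13 + 43 + 88 + 103 + 191 + 298 = 736 bits.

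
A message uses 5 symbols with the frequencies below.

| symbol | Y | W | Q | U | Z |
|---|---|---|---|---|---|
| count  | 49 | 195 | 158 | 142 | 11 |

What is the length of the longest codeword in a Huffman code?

3

Merge the two lowest-weight nodes at each step:
combine Z(11), Y(49) → 60
combine 60, U(142) → 202
combine Q(158), W(195) → 353
combine 202, 353 → 555
The first pair merged (Z, Y) ends up deepest, at depth 3.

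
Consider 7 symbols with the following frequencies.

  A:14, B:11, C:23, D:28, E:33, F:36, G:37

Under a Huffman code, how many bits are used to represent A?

4

Huffman merges, smallest pair first:
B(11) + A(14) → 25
C(23) + 25 → 48
D(28) + E(33) → 61
F(36) + G(37) → 73
48 + 61 → 109
73 + 109 → 182
The subtree containing A is merged 4 times, so code length = 4.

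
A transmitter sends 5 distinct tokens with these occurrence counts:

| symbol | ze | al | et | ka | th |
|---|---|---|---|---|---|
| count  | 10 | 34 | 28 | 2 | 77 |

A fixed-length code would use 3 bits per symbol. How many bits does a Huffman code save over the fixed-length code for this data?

176

Fixed-length: 3 bits × 151 symbols = 453 bits.
Huffman merges:
combine ka(2), ze(10) → 12
combine 12, et(28) → 40
combine al(34), 40 → 74
combine 74, th(77) → 151
Huffman total = 12 + 40 + 74 + 151 = 277 bits.
Saving = 453 − 277 = 176 bits.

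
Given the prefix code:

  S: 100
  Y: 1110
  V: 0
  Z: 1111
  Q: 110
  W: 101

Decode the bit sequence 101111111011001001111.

Read left to right; each codeword is recognised as soon as it completes (prefix code):
  101→W | 1111→Z | 110→Q | 110→Q | 0→V | 100→S | 1111→Z
Decoded message: WZQQVSZ

WZQQVSZ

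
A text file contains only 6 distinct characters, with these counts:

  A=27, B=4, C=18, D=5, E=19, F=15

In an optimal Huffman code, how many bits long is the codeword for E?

2

Build the tree from the bottom:
merge B(4) and D(5): 9
merge 9 and F(15): 24
merge C(18) and E(19): 37
merge 24 and A(27): 51
merge 37 and 51: 88
E sits 2 levels below the root, so its codeword is 2 bits.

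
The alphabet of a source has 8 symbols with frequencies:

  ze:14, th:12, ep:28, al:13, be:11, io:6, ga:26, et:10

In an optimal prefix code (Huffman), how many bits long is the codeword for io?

4

Repeatedly merge the two smallest:
io(6) + et(10) → 16
be(11) + th(12) → 23
al(13) + ze(14) → 27
16 + 23 → 39
ga(26) + 27 → 53
ep(28) + 39 → 67
53 + 67 → 120
io's leaf is at depth 4, giving a 4-bit codeword.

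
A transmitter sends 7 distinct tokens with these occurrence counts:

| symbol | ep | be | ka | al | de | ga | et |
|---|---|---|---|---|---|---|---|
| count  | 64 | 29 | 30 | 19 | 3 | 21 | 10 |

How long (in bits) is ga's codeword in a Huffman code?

3

Build the tree from the bottom:
de(3) + et(10) → 13
13 + al(19) → 32
ga(21) + be(29) → 50
ka(30) + 32 → 62
50 + 62 → 112
ep(64) + 112 → 176
ga sits 3 levels below the root, so its codeword is 3 bits.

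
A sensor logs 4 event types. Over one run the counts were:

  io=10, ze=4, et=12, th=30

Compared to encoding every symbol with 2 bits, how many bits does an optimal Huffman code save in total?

16

Fixed-length: 2 bits × 56 symbols = 112 bits.
Huffman merges:
merge ze(4) and io(10): 14
merge et(12) and 14: 26
merge 26 and th(30): 56
Huffman total = 14 + 26 + 56 = 96 bits.
Saving = 112 − 96 = 16 bits.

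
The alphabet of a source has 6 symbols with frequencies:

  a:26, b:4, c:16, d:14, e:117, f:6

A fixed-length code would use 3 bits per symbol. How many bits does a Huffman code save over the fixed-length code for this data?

226

Fixed-length: 3 bits × 183 symbols = 549 bits.
Huffman merges:
merge b(4) and f(6): 10
merge 10 and d(14): 24
merge c(16) and 24: 40
merge a(26) and 40: 66
merge 66 and e(117): 183
Huffman total = 10 + 24 + 40 + 66 + 183 = 323 bits.
Saving = 549 − 323 = 226 bits.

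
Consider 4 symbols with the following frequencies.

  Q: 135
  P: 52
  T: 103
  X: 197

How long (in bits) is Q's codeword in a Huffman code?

2

Build the tree from the bottom:
P(52) + T(103) → 155
Q(135) + 155 → 290
X(197) + 290 → 487
Q's leaf is at depth 2, giving a 2-bit codeword.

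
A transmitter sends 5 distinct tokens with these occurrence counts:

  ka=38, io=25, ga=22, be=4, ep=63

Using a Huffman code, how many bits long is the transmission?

318

Merge the two smallest weights repeatedly:
combine be(4), ga(22) → 26
combine io(25), 26 → 51
combine ka(38), 51 → 89
combine ep(63), 89 → 152
Total encoded bits = sum of merged weights = 26 + 51 + 89 + 152 = 318.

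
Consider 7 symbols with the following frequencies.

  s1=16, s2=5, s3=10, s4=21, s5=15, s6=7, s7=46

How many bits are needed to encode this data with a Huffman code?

302

Greedily combine the two least-frequent nodes:
merge s2(5) and s6(7): 12
merge s3(10) and 12: 22
merge s5(15) and s1(16): 31
merge s4(21) and 22: 43
merge 31 and 43: 74
merge s7(46) and 74: 120
Total encoded bits = sum of merged weights = 12 + 22 + 31 + 43 + 74 + 120 = 302.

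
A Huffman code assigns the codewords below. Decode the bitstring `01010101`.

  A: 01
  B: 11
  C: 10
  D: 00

Read left to right; each codeword is recognised as soon as it completes (prefix code):
  01→A | 01→A | 01→A | 01→A
Decoded message: AAAA

AAAA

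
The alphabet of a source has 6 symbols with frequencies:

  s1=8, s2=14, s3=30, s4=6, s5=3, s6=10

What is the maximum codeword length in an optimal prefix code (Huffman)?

Merge the two lowest-weight nodes at each step:
combine s5(3), s4(6) → 9
combine s1(8), 9 → 17
combine s6(10), s2(14) → 24
combine 17, 24 → 41
combine s3(30), 41 → 71
The rarest symbols sit at the bottom; the longest codeword is 4 bits.

4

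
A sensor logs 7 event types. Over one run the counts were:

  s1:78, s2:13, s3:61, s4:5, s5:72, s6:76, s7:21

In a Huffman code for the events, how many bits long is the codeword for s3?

3

Huffman merges, smallest pair first:
combine s4(5), s2(13) → 18
combine 18, s7(21) → 39
combine 39, s3(61) → 100
combine s5(72), s6(76) → 148
combine s1(78), 100 → 178
combine 148, 178 → 326
s3's leaf is at depth 3, giving a 3-bit codeword.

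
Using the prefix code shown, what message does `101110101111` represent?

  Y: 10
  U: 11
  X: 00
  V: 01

Read left to right; each codeword is recognised as soon as it completes (prefix code):
  10→Y | 11→U | 10→Y | 10→Y | 11→U | 11→U
Decoded message: YUYYUU

YUYYUU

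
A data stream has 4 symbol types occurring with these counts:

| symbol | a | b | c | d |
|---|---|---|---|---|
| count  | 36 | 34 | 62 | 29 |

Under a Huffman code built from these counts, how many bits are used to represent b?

Build the tree from the bottom:
combine d(29), b(34) → 63
combine a(36), c(62) → 98
combine 63, 98 → 161
b sits 2 levels below the root, so its codeword is 2 bits.

2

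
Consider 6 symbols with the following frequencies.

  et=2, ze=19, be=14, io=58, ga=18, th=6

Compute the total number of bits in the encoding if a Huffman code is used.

243

Build the Huffman tree bottom-up:
merge et(2) and th(6): 8
merge 8 and be(14): 22
merge ga(18) and ze(19): 37
merge 22 and 37: 59
merge io(58) and 59: 117
Each symbol's bit-cost is frequency × depth; summing gives 243 bits (equivalently 8 + 22 + 37 + 59 + 117).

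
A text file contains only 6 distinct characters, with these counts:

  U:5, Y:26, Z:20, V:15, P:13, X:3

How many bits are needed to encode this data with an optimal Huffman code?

Greedily combine the two least-frequent nodes:
X(3) + U(5) → 8
8 + P(13) → 21
V(15) + Z(20) → 35
21 + Y(26) → 47
35 + 47 → 82
Total encoded bits = sum of merged weights = 8 + 21 + 35 + 47 + 82 = 193.

193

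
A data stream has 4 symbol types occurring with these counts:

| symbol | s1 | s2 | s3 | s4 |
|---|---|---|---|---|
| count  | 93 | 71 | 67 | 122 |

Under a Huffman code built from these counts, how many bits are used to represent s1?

2

Huffman merges, smallest pair first:
combine s3(67), s2(71) → 138
combine s1(93), s4(122) → 215
combine 138, 215 → 353
s1's leaf is at depth 2, giving a 2-bit codeword.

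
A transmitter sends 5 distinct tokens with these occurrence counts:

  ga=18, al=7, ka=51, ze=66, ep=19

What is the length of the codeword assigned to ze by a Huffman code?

Build the tree from the bottom:
al(7) + ga(18) → 25
ep(19) + 25 → 44
44 + ka(51) → 95
ze(66) + 95 → 161
ze is merged only at the final step, so code length = 1.

1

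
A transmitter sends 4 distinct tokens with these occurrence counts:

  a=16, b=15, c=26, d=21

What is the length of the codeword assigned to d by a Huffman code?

Build the tree from the bottom:
merge b(15) and a(16): 31
merge d(21) and c(26): 47
merge 31 and 47: 78
d sits 2 levels below the root, so its codeword is 2 bits.

2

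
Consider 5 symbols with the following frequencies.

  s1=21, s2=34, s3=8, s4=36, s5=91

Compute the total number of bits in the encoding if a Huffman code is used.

Build the Huffman tree bottom-up:
merge s3(8) and s1(21): 29
merge 29 and s2(34): 63
merge s4(36) and 63: 99
merge s5(91) and 99: 190
The encoded length is the sum of every internal node's weight: 29 + 63 + 99 + 190 = 381 bits.

381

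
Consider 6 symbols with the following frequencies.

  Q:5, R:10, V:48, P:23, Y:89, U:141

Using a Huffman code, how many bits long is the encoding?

630

Merge the two smallest weights repeatedly:
Q(5) + R(10) → 15
15 + P(23) → 38
38 + V(48) → 86
86 + Y(89) → 175
U(141) + 175 → 316
Total encoded bits = sum of merged weights = 15 + 38 + 86 + 175 + 316 = 630.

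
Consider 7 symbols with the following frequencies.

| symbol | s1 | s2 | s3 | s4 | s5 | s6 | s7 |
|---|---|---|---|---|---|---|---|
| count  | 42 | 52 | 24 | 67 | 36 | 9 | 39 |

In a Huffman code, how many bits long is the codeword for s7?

3

Huffman merges, smallest pair first:
merge s6(9) and s3(24): 33
merge 33 and s5(36): 69
merge s7(39) and s1(42): 81
merge s2(52) and s4(67): 119
merge 69 and 81: 150
merge 119 and 150: 269
s7's leaf is at depth 3, giving a 3-bit codeword.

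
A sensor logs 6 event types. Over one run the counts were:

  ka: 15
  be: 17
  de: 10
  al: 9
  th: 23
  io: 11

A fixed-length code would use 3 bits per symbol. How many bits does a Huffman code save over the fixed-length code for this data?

Fixed-length: 3 bits × 85 symbols = 255 bits.
Huffman merges:
merge al(9) and de(10): 19
merge io(11) and ka(15): 26
merge be(17) and 19: 36
merge th(23) and 26: 49
merge 36 and 49: 85
Huffman total = 19 + 26 + 36 + 49 + 85 = 215 bits.
Saving = 255 − 215 = 40 bits.

40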